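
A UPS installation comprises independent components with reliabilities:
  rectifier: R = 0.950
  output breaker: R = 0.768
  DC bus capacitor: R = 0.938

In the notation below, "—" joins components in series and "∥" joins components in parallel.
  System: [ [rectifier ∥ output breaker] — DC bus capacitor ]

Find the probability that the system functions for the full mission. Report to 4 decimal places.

Parallel (rectifier and output breaker): 1 − (1 − 0.950000)(1 − 0.768000) = 0.988400
Series ([0.988400] and DC bus capacitor): 0.988400 × 0.938000 = 0.9271

0.9271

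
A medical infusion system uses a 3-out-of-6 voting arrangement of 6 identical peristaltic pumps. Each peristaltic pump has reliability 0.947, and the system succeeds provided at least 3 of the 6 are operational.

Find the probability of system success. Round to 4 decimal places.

0.9999

R = Σ_{i=3}^{6} C(6,i) p^i (1−p)^{6−i} with p = 0.947
C(6,3)·0.947^3·0.053^3 = 0.002529
C(6,4)·0.947^4·0.053^2 = 0.033888
C(6,5)·0.947^5·0.053^1 = 0.242202
C(6,6)·0.947^6·0.053^0 = 0.721273
Sum = 0.9999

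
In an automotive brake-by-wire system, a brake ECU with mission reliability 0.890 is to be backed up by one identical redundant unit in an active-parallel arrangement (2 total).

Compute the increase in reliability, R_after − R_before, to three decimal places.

R_before = 0.890
R_after = 1 − (1 − 0.890)^2 = 0.988
ΔR = 0.988 − 0.890 = 0.098

0.098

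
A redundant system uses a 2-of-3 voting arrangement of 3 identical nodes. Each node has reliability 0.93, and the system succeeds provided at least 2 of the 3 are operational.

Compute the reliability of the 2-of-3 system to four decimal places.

R = Σ_{i=2}^{3} C(3,i) p^i (1−p)^{3−i} with p = 0.93
C(3,2)·0.93^2·0.07^1 = 0.181629
C(3,3)·0.93^3·0.07^0 = 0.804357
Sum = 0.9860

0.9860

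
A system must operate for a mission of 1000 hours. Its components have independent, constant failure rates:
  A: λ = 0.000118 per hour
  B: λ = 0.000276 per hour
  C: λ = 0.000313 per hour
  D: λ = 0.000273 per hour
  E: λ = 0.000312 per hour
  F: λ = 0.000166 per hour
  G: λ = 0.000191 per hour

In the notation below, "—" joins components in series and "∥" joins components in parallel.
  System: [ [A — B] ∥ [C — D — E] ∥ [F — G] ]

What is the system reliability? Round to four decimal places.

R(A) = exp(−0.000118 × 1000) = 0.888696
R(B) = exp(−0.000276 × 1000) = 0.758813
R(C) = exp(−0.000313 × 1000) = 0.731250
R(D) = exp(−0.000273 × 1000) = 0.761093
R(E) = exp(−0.000312 × 1000) = 0.731982
R(F) = exp(−0.000166 × 1000) = 0.847046
R(G) = exp(−0.000191 × 1000) = 0.826133
Series (A and B): 0.888696 × 0.758813 = 0.674354
Series (C, D, and E): 0.731250 × 0.761093 × 0.731982 = 0.407384
Series (F and G): 0.847046 × 0.826133 = 0.699773
Parallel ([0.674354], [0.407384], and [0.699773]): 1 − (1 − 0.674354)(1 − 0.407384)(1 − 0.699773) = 0.9421

0.9421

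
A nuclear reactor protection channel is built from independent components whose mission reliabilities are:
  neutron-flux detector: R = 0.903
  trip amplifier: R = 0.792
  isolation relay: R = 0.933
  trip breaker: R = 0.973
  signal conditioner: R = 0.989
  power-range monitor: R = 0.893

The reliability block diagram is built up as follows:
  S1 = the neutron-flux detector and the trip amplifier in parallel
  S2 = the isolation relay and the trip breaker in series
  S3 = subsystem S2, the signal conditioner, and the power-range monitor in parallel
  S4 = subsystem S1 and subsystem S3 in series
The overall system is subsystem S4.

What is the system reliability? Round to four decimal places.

0.9797

Parallel (neutron-flux detector and trip amplifier): 1 − (1 − 0.903000)(1 − 0.792000) = 0.979824
Series (isolation relay and trip breaker): 0.933000 × 0.973000 = 0.907809
Parallel ([0.907809], signal conditioner, and power-range monitor): 1 − (1 − 0.907809)(1 − 0.989000)(1 − 0.893000) = 0.999891
Series ([0.979824] and [0.999891]): 0.979824 × 0.999891 = 0.9797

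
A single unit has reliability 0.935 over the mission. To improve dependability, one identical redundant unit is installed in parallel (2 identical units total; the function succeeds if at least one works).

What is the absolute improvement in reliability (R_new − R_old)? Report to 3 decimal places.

R_before = 0.935
R_after = 1 − (1 − 0.935)^2 = 0.996
ΔR = 0.996 − 0.935 = 0.061

0.061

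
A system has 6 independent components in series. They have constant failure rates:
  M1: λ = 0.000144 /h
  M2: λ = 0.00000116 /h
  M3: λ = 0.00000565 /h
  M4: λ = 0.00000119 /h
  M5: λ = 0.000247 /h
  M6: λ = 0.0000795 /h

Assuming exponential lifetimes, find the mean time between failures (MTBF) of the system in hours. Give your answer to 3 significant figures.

2090

Series of exponential components: λ_sys = Σ λ_i
λ_sys = 0.000144 + 0.00000116 + 0.00000565 + 0.00000119 + 0.000247 + 0.0000795 = 4.7850e-04 /h
MTBF = 1 / λ_sys = 2090 h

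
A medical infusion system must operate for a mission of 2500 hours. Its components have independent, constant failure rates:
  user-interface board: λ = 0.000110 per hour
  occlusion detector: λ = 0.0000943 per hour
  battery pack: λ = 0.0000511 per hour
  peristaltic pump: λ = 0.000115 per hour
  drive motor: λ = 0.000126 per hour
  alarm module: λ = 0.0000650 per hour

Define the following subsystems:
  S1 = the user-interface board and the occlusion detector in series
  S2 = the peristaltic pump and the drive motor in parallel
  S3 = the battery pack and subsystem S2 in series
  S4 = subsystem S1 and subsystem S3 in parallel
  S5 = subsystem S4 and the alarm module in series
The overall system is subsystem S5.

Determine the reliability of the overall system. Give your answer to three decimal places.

0.789

R(user-interface board) = exp(−0.000110 × 2500) = 0.75957
R(occlusion detector) = exp(−0.0000943 × 2500) = 0.78998
R(battery pack) = exp(−0.0000511 × 2500) = 0.88007
R(peristaltic pump) = exp(−0.000115 × 2500) = 0.75014
R(drive motor) = exp(−0.000126 × 2500) = 0.72979
R(alarm module) = exp(−0.0000650 × 2500) = 0.85002
Series (user-interface board and occlusion detector): 0.75957 × 0.78998 = 0.60005
Parallel (peristaltic pump and drive motor): 1 − (1 − 0.75014)(1 − 0.72979) = 0.93249
Series (battery pack and [0.93249]): 0.88007 × 0.93249 = 0.82066
Parallel ([0.60005] and [0.82066]): 1 − (1 − 0.60005)(1 − 0.82066) = 0.92827
Series ([0.92827] and alarm module): 0.92827 × 0.85002 = 0.789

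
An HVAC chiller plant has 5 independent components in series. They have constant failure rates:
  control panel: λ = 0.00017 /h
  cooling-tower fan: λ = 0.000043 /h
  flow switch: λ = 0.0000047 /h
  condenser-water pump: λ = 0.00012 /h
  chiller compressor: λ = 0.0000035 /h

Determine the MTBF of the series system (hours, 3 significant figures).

2930

Series of exponential components: λ_sys = Σ λ_i
λ_sys = 0.00017 + 0.000043 + 0.0000047 + 0.00012 + 0.0000035 = 3.4120e-04 /h
MTBF = 1 / λ_sys = 2930 h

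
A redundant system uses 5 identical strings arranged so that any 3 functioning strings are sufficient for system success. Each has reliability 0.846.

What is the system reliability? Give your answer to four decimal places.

0.9714

R = Σ_{i=3}^{5} C(5,i) p^i (1−p)^{5−i} with p = 0.846
C(5,3)·0.846^3·0.154^2 = 0.143599
C(5,4)·0.846^4·0.154^1 = 0.394432
C(5,5)·0.846^5·0.154^0 = 0.433363
Sum = 0.9714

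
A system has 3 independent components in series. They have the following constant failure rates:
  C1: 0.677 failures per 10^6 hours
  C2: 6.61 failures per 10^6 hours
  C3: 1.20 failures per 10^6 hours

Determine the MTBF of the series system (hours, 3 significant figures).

118000

Series of exponential components: λ_sys = Σ λ_i
λ_sys = 0.000000677 + 0.00000661 + 0.00000120 = 8.4870e-06 /h
MTBF = 1 / λ_sys = 118000 h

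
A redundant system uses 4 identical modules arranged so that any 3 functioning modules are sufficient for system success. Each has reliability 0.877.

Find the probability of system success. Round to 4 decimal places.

0.9234

R = Σ_{i=3}^{4} C(4,i) p^i (1−p)^{4−i} with p = 0.877
C(4,3)·0.877^3·0.123^1 = 0.331867
C(4,4)·0.877^4·0.123^0 = 0.591559
Sum = 0.9234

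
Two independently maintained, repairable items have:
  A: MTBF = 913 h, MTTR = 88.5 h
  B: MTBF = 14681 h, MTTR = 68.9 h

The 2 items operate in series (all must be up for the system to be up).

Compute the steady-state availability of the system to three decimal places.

A(A) = MTBF/(MTBF+MTTR) = 913/(913+88.5) = 0.911633
A(B) = MTBF/(MTBF+MTTR) = 14681/(14681+68.9) = 0.995329
Series availability: 0.911633 × 0.995329 = 0.907

0.907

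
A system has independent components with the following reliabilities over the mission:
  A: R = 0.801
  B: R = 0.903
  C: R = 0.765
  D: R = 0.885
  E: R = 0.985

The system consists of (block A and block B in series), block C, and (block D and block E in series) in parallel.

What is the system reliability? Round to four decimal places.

0.9917

Series (A and B): 0.801000 × 0.903000 = 0.723303
Series (D and E): 0.885000 × 0.985000 = 0.871725
Parallel ([0.723303], C, and [0.871725]): 1 − (1 − 0.723303)(1 − 0.765000)(1 − 0.871725) = 0.9917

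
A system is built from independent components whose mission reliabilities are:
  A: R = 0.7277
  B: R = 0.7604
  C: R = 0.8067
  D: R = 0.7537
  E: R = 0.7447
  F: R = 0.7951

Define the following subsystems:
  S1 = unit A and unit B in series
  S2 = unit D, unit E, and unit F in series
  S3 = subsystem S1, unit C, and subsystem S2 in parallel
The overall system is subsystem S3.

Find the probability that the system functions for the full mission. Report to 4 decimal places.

0.9522

Series (A and B): 0.727700 × 0.760400 = 0.553343
Series (D, E, and F): 0.753700 × 0.744700 × 0.795100 = 0.446274
Parallel ([0.553343], C, and [0.446274]): 1 − (1 − 0.553343)(1 − 0.806700)(1 − 0.446274) = 0.9522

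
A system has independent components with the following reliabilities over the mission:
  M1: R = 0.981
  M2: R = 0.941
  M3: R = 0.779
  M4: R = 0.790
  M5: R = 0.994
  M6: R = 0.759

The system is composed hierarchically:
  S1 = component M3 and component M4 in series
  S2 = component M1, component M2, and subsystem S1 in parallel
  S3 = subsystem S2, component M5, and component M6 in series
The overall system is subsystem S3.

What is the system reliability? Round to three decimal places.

0.754

Series (M3 and M4): 0.77900 × 0.79000 = 0.61541
Parallel (M1, M2, and [0.61541]): 1 − (1 − 0.98100)(1 − 0.94100)(1 − 0.61541) = 0.99957
Series ([0.99957], M5, and M6): 0.99957 × 0.99400 × 0.75900 = 0.754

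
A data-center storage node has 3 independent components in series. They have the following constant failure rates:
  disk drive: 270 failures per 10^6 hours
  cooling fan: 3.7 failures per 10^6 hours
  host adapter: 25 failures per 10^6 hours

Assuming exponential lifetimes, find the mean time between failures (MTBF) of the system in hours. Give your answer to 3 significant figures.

3350

Series of exponential components: λ_sys = Σ λ_i
λ_sys = 0.00027 + 0.0000037 + 0.000025 = 2.9870e-04 /h
MTBF = 1 / λ_sys = 3350 h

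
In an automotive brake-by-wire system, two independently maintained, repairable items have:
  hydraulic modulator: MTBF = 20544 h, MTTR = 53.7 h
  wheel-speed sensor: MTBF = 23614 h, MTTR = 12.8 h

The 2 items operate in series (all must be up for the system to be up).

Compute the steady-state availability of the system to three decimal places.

A(hydraulic modulator) = MTBF/(MTBF+MTTR) = 20544/(20544+53.7) = 0.997393
A(wheel-speed sensor) = MTBF/(MTBF+MTTR) = 23614/(23614+12.8) = 0.999458
Series availability: 0.997393 × 0.999458 = 0.997

0.997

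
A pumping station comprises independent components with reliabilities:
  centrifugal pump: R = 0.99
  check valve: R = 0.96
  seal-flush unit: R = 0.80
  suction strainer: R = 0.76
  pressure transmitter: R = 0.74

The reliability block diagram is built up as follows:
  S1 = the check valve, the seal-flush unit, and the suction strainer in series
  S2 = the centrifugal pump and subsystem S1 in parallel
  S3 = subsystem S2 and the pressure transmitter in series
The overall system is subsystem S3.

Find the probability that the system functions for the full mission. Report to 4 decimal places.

Series (check valve, seal-flush unit, and suction strainer): 0.960000 × 0.800000 × 0.760000 = 0.583680
Parallel (centrifugal pump and [0.583680]): 1 − (1 − 0.990000)(1 − 0.583680) = 0.995837
Series ([0.995837] and pressure transmitter): 0.995837 × 0.740000 = 0.7369

0.7369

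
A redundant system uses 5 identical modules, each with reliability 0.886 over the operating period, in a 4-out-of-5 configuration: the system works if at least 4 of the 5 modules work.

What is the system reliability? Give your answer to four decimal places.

0.8972

R = Σ_{i=4}^{5} C(5,i) p^i (1−p)^{5−i} with p = 0.886
C(5,4)·0.886^4·0.114^1 = 0.351245
C(5,5)·0.886^5·0.114^0 = 0.545970
Sum = 0.8972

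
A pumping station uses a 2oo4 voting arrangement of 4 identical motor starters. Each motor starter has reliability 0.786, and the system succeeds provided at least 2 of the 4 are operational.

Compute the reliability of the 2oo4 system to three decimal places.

0.967

R = Σ_{i=2}^{4} C(4,i) p^i (1−p)^{4−i} with p = 0.786
C(4,2)·0.786^2·0.214^2 = 0.16976
C(4,3)·0.786^3·0.214^1 = 0.41566
C(4,4)·0.786^4·0.214^0 = 0.38167
Sum = 0.967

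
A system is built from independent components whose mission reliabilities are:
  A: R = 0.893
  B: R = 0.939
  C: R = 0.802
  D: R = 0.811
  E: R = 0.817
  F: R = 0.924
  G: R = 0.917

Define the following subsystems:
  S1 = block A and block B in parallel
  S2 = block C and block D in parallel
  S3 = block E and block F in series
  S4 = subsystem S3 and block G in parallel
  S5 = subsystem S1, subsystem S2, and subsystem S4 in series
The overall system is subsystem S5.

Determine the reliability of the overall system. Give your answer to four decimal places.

0.9368

Parallel (A and B): 1 − (1 − 0.893000)(1 − 0.939000) = 0.993473
Parallel (C and D): 1 − (1 − 0.802000)(1 − 0.811000) = 0.962578
Series (E and F): 0.817000 × 0.924000 = 0.754908
Parallel ([0.754908] and G): 1 − (1 − 0.754908)(1 − 0.917000) = 0.979657
Series ([0.993473], [0.962578], and [0.979657]): 0.993473 × 0.962578 × 0.979657 = 0.9368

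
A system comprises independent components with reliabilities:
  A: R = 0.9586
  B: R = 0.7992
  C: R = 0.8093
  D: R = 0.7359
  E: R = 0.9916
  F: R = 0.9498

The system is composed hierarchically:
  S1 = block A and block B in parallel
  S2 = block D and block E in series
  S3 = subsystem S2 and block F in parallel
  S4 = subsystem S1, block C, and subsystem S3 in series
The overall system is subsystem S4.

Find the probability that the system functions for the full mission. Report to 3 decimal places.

0.792

Parallel (A and B): 1 − (1 − 0.95860)(1 − 0.79920) = 0.99169
Series (D and E): 0.73590 × 0.99160 = 0.72972
Parallel ([0.72972] and F): 1 − (1 − 0.72972)(1 − 0.94980) = 0.98643
Series ([0.99169], C, and [0.98643]): 0.99169 × 0.80930 × 0.98643 = 0.792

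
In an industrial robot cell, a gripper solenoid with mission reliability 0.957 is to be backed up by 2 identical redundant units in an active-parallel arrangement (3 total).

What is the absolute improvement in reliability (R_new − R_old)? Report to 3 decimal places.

R_before = 0.957
R_after = 1 − (1 − 0.957)^3 = 1.000
ΔR = 1.000 − 0.957 = 0.043

0.043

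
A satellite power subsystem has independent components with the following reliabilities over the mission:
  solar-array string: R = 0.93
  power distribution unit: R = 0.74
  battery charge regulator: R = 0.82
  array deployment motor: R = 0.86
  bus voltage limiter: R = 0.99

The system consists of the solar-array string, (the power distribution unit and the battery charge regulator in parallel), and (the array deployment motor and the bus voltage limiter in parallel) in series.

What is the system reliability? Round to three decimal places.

0.885

Parallel (power distribution unit and battery charge regulator): 1 − (1 − 0.74000)(1 − 0.82000) = 0.95320
Parallel (array deployment motor and bus voltage limiter): 1 − (1 − 0.86000)(1 − 0.99000) = 0.99860
Series (solar-array string, [0.95320], and [0.99860]): 0.93000 × 0.95320 × 0.99860 = 0.885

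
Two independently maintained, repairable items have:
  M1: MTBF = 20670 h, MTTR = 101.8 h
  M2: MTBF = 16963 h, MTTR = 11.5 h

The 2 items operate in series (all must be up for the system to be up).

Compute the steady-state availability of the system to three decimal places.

0.994

A(M1) = MTBF/(MTBF+MTTR) = 20670/(20670+101.8) = 0.995099
A(M2) = MTBF/(MTBF+MTTR) = 16963/(16963+11.5) = 0.999323
Series availability: 0.995099 × 0.999323 = 0.994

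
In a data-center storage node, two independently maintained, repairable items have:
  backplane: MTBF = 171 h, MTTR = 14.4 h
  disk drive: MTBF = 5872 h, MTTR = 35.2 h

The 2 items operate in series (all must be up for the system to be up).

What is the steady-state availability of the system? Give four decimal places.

A(backplane) = MTBF/(MTBF+MTTR) = 171/(171+14.4) = 0.922330
A(disk drive) = MTBF/(MTBF+MTTR) = 5872/(5872+35.2) = 0.994041
Series availability: 0.922330 × 0.994041 = 0.9168

0.9168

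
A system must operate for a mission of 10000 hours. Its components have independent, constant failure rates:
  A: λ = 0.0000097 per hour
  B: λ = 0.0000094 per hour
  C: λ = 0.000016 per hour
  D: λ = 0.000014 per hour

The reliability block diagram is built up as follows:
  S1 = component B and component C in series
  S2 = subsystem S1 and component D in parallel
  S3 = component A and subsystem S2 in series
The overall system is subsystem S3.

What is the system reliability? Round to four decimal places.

R(A) = exp(−0.0000097 × 10000) = 0.907556
R(B) = exp(−0.0000094 × 10000) = 0.910283
R(C) = exp(−0.000016 × 10000) = 0.852144
R(D) = exp(−0.000014 × 10000) = 0.869358
Series (B and C): 0.910283 × 0.852144 = 0.775692
Parallel ([0.775692] and D): 1 − (1 − 0.775692)(1 − 0.869358) = 0.970696
Series (A and [0.970696]): 0.907556 × 0.970696 = 0.8810

0.8810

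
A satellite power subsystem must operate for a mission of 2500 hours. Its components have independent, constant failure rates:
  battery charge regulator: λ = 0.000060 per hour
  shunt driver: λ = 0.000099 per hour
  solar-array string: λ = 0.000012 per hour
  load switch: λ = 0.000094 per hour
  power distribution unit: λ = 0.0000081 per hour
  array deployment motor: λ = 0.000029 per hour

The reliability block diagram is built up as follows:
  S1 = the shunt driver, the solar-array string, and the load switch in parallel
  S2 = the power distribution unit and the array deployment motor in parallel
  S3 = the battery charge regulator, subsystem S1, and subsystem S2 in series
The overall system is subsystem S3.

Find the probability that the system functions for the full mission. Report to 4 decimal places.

R(battery charge regulator) = exp(−0.000060 × 2500) = 0.860708
R(shunt driver) = exp(−0.000099 × 2500) = 0.780750
R(solar-array string) = exp(−0.000012 × 2500) = 0.970446
R(load switch) = exp(−0.000094 × 2500) = 0.790571
R(power distribution unit) = exp(−0.0000081 × 2500) = 0.979954
R(array deployment motor) = exp(−0.000029 × 2500) = 0.930066
Parallel (shunt driver, solar-array string, and load switch): 1 − (1 − 0.780750)(1 − 0.970446)(1 − 0.790571) = 0.998643
Parallel (power distribution unit and array deployment motor): 1 − (1 − 0.979954)(1 − 0.930066) = 0.998598
Series (battery charge regulator, [0.998643], and [0.998598]): 0.860708 × 0.998643 × 0.998598 = 0.8583

0.8583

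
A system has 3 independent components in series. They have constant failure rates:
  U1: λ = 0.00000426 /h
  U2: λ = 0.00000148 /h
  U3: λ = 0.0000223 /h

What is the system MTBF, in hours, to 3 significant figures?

Series of exponential components: λ_sys = Σ λ_i
λ_sys = 0.00000426 + 0.00000148 + 0.0000223 = 2.8040e-05 /h
MTBF = 1 / λ_sys = 35700 h

35700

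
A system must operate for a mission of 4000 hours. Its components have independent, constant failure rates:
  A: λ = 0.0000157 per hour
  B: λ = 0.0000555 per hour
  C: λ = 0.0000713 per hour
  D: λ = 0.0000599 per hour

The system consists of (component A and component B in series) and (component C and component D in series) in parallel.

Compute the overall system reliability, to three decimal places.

R(A) = exp(−0.0000157 × 4000) = 0.93913
R(B) = exp(−0.0000555 × 4000) = 0.80092
R(C) = exp(−0.0000713 × 4000) = 0.75186
R(D) = exp(−0.0000599 × 4000) = 0.78694
Series (A and B): 0.93913 × 0.80092 = 0.75217
Series (C and D): 0.75186 × 0.78694 = 0.59167
Parallel ([0.75217] and [0.59167]): 1 − (1 − 0.75217)(1 − 0.59167) = 0.899

0.899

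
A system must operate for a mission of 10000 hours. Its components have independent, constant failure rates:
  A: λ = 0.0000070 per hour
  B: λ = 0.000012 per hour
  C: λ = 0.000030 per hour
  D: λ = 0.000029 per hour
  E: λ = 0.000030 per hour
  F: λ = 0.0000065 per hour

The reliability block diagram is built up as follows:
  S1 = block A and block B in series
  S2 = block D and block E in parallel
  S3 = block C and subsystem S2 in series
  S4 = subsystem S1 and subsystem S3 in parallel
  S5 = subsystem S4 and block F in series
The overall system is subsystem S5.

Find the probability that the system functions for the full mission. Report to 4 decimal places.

0.8872

R(A) = exp(−0.0000070 × 10000) = 0.932394
R(B) = exp(−0.000012 × 10000) = 0.886920
R(C) = exp(−0.000030 × 10000) = 0.740818
R(D) = exp(−0.000029 × 10000) = 0.748264
R(E) = exp(−0.000030 × 10000) = 0.740818
R(F) = exp(−0.0000065 × 10000) = 0.937067
Series (A and B): 0.932394 × 0.886920 = 0.826959
Parallel (D and E): 1 − (1 − 0.748264)(1 − 0.740818) = 0.934755
Series (C and [0.934755]): 0.740818 × 0.934755 = 0.692483
Parallel ([0.826959] and [0.692483]): 1 − (1 − 0.826959)(1 − 0.692483) = 0.946787
Series ([0.946787] and F): 0.946787 × 0.937067 = 0.8872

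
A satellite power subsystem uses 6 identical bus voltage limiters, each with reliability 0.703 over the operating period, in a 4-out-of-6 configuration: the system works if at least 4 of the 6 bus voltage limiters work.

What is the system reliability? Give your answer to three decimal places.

0.750

R = Σ_{i=4}^{6} C(6,i) p^i (1−p)^{6−i} with p = 0.703
C(6,4)·0.703^4·0.297^2 = 0.32317
C(6,5)·0.703^5·0.297^1 = 0.30597
C(6,6)·0.703^6·0.297^0 = 0.12071
Sum = 0.750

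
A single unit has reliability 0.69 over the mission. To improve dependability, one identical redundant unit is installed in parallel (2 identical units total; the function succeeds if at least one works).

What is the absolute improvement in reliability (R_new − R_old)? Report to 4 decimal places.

R_before = 0.69
R_after = 1 − (1 − 0.69)^2 = 0.9039
ΔR = 0.9039 − 0.69 = 0.2139

0.2139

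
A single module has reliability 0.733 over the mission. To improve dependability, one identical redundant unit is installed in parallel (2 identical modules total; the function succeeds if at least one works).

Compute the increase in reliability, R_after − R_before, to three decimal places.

R_before = 0.733
R_after = 1 − (1 − 0.733)^2 = 0.929
ΔR = 0.929 − 0.733 = 0.196

0.196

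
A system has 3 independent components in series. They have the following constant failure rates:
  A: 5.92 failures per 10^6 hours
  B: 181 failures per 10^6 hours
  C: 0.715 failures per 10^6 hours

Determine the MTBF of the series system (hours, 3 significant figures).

5330

Series of exponential components: λ_sys = Σ λ_i
λ_sys = 0.00000592 + 0.000181 + 0.000000715 = 1.8764e-04 /h
MTBF = 1 / λ_sys = 5330 h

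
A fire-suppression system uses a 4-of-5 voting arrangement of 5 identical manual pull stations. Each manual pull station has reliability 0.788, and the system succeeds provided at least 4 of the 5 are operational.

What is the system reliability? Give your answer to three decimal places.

R = Σ_{i=4}^{5} C(5,i) p^i (1−p)^{5−i} with p = 0.788
C(5,4)·0.788^4·0.212^1 = 0.40871
C(5,5)·0.788^5·0.212^0 = 0.30383
Sum = 0.713

0.713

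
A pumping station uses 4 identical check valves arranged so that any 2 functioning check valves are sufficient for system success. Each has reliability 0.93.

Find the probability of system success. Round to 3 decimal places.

R = Σ_{i=2}^{4} C(4,i) p^i (1−p)^{4−i} with p = 0.93
C(4,2)·0.93^2·0.07^2 = 0.02543
C(4,3)·0.93^3·0.07^1 = 0.22522
C(4,4)·0.93^4·0.07^0 = 0.74805
Sum = 0.999

0.999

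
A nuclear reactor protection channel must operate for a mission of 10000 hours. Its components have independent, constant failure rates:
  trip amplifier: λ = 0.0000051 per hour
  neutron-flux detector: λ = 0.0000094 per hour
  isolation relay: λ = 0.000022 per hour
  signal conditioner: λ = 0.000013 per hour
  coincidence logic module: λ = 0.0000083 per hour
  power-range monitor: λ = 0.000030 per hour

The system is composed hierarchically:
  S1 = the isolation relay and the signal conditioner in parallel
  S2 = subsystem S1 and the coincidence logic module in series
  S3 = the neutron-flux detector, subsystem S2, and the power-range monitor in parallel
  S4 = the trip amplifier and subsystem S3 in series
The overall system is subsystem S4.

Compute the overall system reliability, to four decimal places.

0.9480

R(trip amplifier) = exp(−0.0000051 × 10000) = 0.950279
R(neutron-flux detector) = exp(−0.0000094 × 10000) = 0.910283
R(isolation relay) = exp(−0.000022 × 10000) = 0.802519
R(signal conditioner) = exp(−0.000013 × 10000) = 0.878095
R(coincidence logic module) = exp(−0.0000083 × 10000) = 0.920351
R(power-range monitor) = exp(−0.000030 × 10000) = 0.740818
Parallel (isolation relay and signal conditioner): 1 − (1 − 0.802519)(1 − 0.878095) = 0.975926
Series ([0.975926] and coincidence logic module): 0.975926 × 0.920351 = 0.898194
Parallel (neutron-flux detector, [0.898194], and power-range monitor): 1 − (1 − 0.910283)(1 − 0.898194)(1 − 0.740818) = 0.997633
Series (trip amplifier and [0.997633]): 0.950279 × 0.997633 = 0.9480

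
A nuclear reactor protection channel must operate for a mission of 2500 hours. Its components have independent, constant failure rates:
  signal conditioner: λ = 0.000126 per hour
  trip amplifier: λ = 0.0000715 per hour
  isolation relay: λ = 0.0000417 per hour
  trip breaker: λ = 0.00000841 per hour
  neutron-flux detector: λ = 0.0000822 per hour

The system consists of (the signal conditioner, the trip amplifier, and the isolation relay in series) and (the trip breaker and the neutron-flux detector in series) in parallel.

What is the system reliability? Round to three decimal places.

R(signal conditioner) = exp(−0.000126 × 2500) = 0.72979
R(trip amplifier) = exp(−0.0000715 × 2500) = 0.83631
R(isolation relay) = exp(−0.0000417 × 2500) = 0.90100
R(trip breaker) = exp(−0.00000841 × 2500) = 0.97919
R(neutron-flux detector) = exp(−0.0000822 × 2500) = 0.81424
Series (signal conditioner, trip amplifier, and isolation relay): 0.72979 × 0.83631 × 0.90100 = 0.54991
Series (trip breaker and neutron-flux detector): 0.97919 × 0.81424 = 0.79730
Parallel ([0.54991] and [0.79730]): 1 − (1 − 0.54991)(1 − 0.79730) = 0.909

0.909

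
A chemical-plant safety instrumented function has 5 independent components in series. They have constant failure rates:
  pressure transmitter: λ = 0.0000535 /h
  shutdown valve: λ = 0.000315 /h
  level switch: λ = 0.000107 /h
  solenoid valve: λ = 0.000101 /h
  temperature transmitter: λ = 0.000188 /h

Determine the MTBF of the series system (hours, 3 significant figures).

Series of exponential components: λ_sys = Σ λ_i
λ_sys = 0.0000535 + 0.000315 + 0.000107 + 0.000101 + 0.000188 = 7.6450e-04 /h
MTBF = 1 / λ_sys = 1310 h

1310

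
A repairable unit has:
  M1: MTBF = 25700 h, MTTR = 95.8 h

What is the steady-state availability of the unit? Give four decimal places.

A(M1) = MTBF/(MTBF+MTTR) = 25700/(25700+95.8) = 0.9963

0.9963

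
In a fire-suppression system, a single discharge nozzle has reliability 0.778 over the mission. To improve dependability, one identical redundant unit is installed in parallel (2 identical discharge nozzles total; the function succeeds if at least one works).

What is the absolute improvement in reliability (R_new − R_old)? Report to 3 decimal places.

R_before = 0.778
R_after = 1 − (1 − 0.778)^2 = 0.951
ΔR = 0.951 − 0.778 = 0.173

0.173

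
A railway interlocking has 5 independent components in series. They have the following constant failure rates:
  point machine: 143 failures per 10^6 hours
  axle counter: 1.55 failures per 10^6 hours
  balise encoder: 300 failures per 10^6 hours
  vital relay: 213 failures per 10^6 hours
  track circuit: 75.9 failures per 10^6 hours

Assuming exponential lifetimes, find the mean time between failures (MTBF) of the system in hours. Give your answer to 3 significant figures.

Series of exponential components: λ_sys = Σ λ_i
λ_sys = 0.000143 + 0.00000155 + 0.000300 + 0.000213 + 0.0000759 = 7.3345e-04 /h
MTBF = 1 / λ_sys = 1360 h

1360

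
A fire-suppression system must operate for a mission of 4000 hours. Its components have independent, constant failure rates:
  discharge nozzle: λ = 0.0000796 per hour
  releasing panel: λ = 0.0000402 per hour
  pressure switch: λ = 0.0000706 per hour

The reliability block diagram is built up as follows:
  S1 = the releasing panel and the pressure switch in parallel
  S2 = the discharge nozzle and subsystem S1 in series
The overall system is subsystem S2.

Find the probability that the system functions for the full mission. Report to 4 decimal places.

0.7007

R(discharge nozzle) = exp(−0.0000796 × 4000) = 0.727312
R(releasing panel) = exp(−0.0000402 × 4000) = 0.851462
R(pressure switch) = exp(−0.0000706 × 4000) = 0.753972
Parallel (releasing panel and pressure switch): 1 − (1 − 0.851462)(1 − 0.753972) = 0.963455
Series (discharge nozzle and [0.963455]): 0.727312 × 0.963455 = 0.7007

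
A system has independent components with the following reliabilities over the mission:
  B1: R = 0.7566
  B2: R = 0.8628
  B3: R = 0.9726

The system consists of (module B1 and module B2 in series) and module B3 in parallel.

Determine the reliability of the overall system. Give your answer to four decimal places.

Series (B1 and B2): 0.756600 × 0.862800 = 0.652794
Parallel ([0.652794] and B3): 1 − (1 − 0.652794)(1 − 0.972600) = 0.9905

0.9905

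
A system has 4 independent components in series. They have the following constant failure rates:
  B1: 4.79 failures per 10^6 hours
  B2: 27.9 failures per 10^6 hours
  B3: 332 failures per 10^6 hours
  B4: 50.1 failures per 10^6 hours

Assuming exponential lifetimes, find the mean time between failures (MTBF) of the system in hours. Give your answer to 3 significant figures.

2410

Series of exponential components: λ_sys = Σ λ_i
λ_sys = 0.00000479 + 0.0000279 + 0.000332 + 0.0000501 = 4.1479e-04 /h
MTBF = 1 / λ_sys = 2410 h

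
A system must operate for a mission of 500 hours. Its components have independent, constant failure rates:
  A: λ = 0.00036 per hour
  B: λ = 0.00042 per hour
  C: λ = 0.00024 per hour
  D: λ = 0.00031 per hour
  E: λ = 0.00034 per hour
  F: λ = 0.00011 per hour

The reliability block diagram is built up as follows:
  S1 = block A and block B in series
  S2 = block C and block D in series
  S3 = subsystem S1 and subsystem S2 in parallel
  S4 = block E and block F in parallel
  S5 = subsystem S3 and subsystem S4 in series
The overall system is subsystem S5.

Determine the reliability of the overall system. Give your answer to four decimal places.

0.9146

R(A) = exp(−0.00036 × 500) = 0.835270
R(B) = exp(−0.00042 × 500) = 0.810584
R(C) = exp(−0.00024 × 500) = 0.886920
R(D) = exp(−0.00031 × 500) = 0.856415
R(E) = exp(−0.00034 × 500) = 0.843665
R(F) = exp(−0.00011 × 500) = 0.946485
Series (A and B): 0.835270 × 0.810584 = 0.677056
Series (C and D): 0.886920 × 0.856415 = 0.759572
Parallel ([0.677056] and [0.759572]): 1 − (1 − 0.677056)(1 − 0.759572) = 0.922355
Parallel (E and F): 1 − (1 − 0.843665)(1 − 0.946485) = 0.991634
Series ([0.922355] and [0.991634]): 0.922355 × 0.991634 = 0.9146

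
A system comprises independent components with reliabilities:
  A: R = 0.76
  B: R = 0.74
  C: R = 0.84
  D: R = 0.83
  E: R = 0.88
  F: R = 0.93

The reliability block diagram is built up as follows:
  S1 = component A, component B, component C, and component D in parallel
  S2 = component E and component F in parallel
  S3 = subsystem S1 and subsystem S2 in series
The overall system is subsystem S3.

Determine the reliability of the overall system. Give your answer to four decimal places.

0.9899

Parallel (A, B, C, and D): 1 − (1 − 0.760000)(1 − 0.740000)(1 − 0.840000)(1 − 0.830000) = 0.998303
Parallel (E and F): 1 − (1 − 0.880000)(1 − 0.930000) = 0.991600
Series ([0.998303] and [0.991600]): 0.998303 × 0.991600 = 0.9899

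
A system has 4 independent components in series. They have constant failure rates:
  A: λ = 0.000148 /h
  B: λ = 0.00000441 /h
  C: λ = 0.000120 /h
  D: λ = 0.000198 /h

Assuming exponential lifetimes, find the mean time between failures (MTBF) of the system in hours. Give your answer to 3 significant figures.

2130

Series of exponential components: λ_sys = Σ λ_i
λ_sys = 0.000148 + 0.00000441 + 0.000120 + 0.000198 = 4.7041e-04 /h
MTBF = 1 / λ_sys = 2130 h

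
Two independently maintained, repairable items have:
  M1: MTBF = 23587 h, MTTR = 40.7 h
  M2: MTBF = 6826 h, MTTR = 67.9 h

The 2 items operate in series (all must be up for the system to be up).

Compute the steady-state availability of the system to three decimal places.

A(M1) = MTBF/(MTBF+MTTR) = 23587/(23587+40.7) = 0.998277
A(M2) = MTBF/(MTBF+MTTR) = 6826/(6826+67.9) = 0.990151
Series availability: 0.998277 × 0.990151 = 0.988

0.988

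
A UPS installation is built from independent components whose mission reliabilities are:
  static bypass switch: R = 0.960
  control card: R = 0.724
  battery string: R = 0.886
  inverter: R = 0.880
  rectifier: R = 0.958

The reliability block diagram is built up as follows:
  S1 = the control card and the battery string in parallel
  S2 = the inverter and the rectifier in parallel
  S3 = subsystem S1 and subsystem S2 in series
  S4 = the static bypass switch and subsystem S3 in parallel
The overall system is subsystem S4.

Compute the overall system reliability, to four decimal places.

Parallel (control card and battery string): 1 − (1 − 0.724000)(1 − 0.886000) = 0.968536
Parallel (inverter and rectifier): 1 − (1 − 0.880000)(1 − 0.958000) = 0.994960
Series ([0.968536] and [0.994960]): 0.968536 × 0.994960 = 0.963655
Parallel (static bypass switch and [0.963655]): 1 − (1 − 0.960000)(1 − 0.963655) = 0.9985

0.9985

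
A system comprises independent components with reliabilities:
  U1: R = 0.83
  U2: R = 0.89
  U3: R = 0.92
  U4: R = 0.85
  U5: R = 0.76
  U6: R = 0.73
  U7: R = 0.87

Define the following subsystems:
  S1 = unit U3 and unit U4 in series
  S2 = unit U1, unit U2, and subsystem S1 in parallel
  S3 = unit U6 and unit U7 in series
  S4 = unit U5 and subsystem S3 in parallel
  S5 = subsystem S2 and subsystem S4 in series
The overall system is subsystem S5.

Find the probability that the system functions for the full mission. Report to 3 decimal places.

0.909

Series (U3 and U4): 0.92000 × 0.85000 = 0.78200
Parallel (U1, U2, and [0.78200]): 1 − (1 − 0.83000)(1 − 0.89000)(1 − 0.78200) = 0.99592
Series (U6 and U7): 0.73000 × 0.87000 = 0.63510
Parallel (U5 and [0.63510]): 1 − (1 − 0.76000)(1 − 0.63510) = 0.91242
Series ([0.99592] and [0.91242]): 0.99592 × 0.91242 = 0.909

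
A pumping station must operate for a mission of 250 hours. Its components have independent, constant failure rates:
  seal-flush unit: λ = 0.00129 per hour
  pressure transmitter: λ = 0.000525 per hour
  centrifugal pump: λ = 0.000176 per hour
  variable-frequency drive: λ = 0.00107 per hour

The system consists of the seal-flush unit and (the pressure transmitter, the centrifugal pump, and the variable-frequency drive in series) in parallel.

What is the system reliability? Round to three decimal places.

0.901

R(seal-flush unit) = exp(−0.00129 × 250) = 0.72434
R(pressure transmitter) = exp(−0.000525 × 250) = 0.87700
R(centrifugal pump) = exp(−0.000176 × 250) = 0.95695
R(variable-frequency drive) = exp(−0.00107 × 250) = 0.76529
Series (pressure transmitter, centrifugal pump, and variable-frequency drive): 0.87700 × 0.95695 × 0.76529 = 0.64227
Parallel (seal-flush unit and [0.64227]): 1 − (1 − 0.72434)(1 − 0.64227) = 0.901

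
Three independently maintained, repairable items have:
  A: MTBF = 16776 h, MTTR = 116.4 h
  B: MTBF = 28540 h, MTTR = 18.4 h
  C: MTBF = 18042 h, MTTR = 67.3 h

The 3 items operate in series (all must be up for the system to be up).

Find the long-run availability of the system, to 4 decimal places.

A(A) = MTBF/(MTBF+MTTR) = 16776/(16776+116.4) = 0.993109
A(B) = MTBF/(MTBF+MTTR) = 28540/(28540+18.4) = 0.999356
A(C) = MTBF/(MTBF+MTTR) = 18042/(18042+67.3) = 0.996284
Series availability: 0.993109 × 0.999356 × 0.996284 = 0.9888

0.9888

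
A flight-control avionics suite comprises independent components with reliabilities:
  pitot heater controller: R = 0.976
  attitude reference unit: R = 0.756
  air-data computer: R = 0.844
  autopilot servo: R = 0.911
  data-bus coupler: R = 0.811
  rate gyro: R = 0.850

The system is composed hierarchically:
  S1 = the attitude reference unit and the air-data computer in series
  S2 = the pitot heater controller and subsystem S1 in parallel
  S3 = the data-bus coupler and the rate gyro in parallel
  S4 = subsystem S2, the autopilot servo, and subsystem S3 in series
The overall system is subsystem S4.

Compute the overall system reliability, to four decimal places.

0.8775

Series (attitude reference unit and air-data computer): 0.756000 × 0.844000 = 0.638064
Parallel (pitot heater controller and [0.638064]): 1 − (1 − 0.976000)(1 − 0.638064) = 0.991314
Parallel (data-bus coupler and rate gyro): 1 − (1 − 0.811000)(1 − 0.850000) = 0.971650
Series ([0.991314], autopilot servo, and [0.971650]): 0.991314 × 0.911000 × 0.971650 = 0.8775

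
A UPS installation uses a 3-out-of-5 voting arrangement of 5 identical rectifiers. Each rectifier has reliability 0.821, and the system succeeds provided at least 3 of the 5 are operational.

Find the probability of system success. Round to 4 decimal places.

R = Σ_{i=3}^{5} C(5,i) p^i (1−p)^{5−i} with p = 0.821
C(5,3)·0.821^3·0.179^2 = 0.177311
C(5,4)·0.821^4·0.179^1 = 0.406626
C(5,5)·0.821^5·0.179^0 = 0.373006
Sum = 0.9569

0.9569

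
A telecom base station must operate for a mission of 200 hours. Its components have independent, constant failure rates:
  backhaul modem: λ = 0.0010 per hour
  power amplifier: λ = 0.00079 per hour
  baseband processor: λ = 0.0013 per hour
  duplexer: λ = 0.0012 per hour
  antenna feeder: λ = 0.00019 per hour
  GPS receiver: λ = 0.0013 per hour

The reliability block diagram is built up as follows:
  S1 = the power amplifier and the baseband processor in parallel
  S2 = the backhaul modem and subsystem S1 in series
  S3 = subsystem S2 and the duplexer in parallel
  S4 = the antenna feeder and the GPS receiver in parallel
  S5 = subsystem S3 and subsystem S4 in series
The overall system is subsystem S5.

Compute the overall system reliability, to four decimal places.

0.9473

R(backhaul modem) = exp(−0.0010 × 200) = 0.818731
R(power amplifier) = exp(−0.00079 × 200) = 0.853850
R(baseband processor) = exp(−0.0013 × 200) = 0.771052
R(duplexer) = exp(−0.0012 × 200) = 0.786628
R(antenna feeder) = exp(−0.00019 × 200) = 0.962713
R(GPS receiver) = exp(−0.0013 × 200) = 0.771052
Parallel (power amplifier and baseband processor): 1 − (1 − 0.853850)(1 − 0.771052) = 0.966539
Series (backhaul modem and [0.966539]): 0.818731 × 0.966539 = 0.791335
Parallel ([0.791335] and duplexer): 1 − (1 − 0.791335)(1 − 0.786628) = 0.955477
Parallel (antenna feeder and GPS receiver): 1 − (1 − 0.962713)(1 − 0.771052) = 0.991463
Series ([0.955477] and [0.991463]): 0.955477 × 0.991463 = 0.9473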